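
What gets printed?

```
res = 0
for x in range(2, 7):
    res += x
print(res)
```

20

x=2: res = 0+2 = 2
x=3: res = 2+3 = 5
x=4: res = 5+4 = 9
x=5: res = 9+5 = 14
x=6: res = 14+6 = 20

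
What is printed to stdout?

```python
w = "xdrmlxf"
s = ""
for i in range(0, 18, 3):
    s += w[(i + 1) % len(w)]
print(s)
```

dlxmfr

i=0: add w[1]='d' → 'd'
i=3: add w[4]='l' → 'dl'
i=6: add w[0]='x' → 'dlx'
i=9: add w[3]='m' → 'dlxm'
i=12: add w[6]='f' → 'dlxmf'
i=15: add w[2]='r' → 'dlxmfr'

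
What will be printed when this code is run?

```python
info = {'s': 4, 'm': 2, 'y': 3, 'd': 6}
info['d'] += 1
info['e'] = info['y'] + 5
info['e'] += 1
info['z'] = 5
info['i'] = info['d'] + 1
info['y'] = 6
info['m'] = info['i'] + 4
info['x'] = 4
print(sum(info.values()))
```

55

info['d'] = 6+1 = 7 → {'s': 4, 'm': 2, 'y': 3, 'd': 7}
info['e'] = info['y']+5 = 8 → {'s': 4, 'm': 2, 'y': 3, 'd': 7, 'e': 8}
info['e'] = 8+1 = 9 → {'s': 4, 'm': 2, 'y': 3, 'd': 7, 'e': 9}
info['z'] = 5 → {'s': 4, 'm': 2, 'y': 3, 'd': 7, 'e': 9, 'z': 5}
info['i'] = info['d']+1 = 8 → {'s': 4, 'm': 2, 'y': 3, 'd': 7, 'e': 9, 'z': 5, 'i': 8}
info['y'] = 6 → {'s': 4, 'm': 2, 'y': 6, 'd': 7, 'e': 9, 'z': 5, 'i': 8}
info['m'] = info['i']+4 = 12 → {'s': 4, 'm': 12, 'y': 6, 'd': 7, 'e': 9, 'z': 5, 'i': 8}
info['x'] = 4 → {'s': 4, 'm': 12, 'y': 6, 'd': 7, 'e': 9, 'z': 5, 'i': 8, 'x': 4}
sum of values = 55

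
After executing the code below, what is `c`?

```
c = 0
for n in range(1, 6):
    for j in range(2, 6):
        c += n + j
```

130

n=1,j=2: c = 0+3 = 3
n=1,j=3: c = 3+4 = 7
n=1,j=4: c = 7+5 = 12
n=1,j=5: c = 12+6 = 18
n=2,j=2: c = 18+4 = 22
n=2,j=3: c = 22+5 = 27
n=2,j=4: c = 27+6 = 33
n=2,j=5: c = 33+7 = 40
n=3,j=2: c = 40+5 = 45
n=3,j=3: c = 45+6 = 51
n=3,j=4: c = 51+7 = 58
n=3,j=5: c = 58+8 = 66
n=4,j=2: c = 66+6 = 72
n=4,j=3: c = 72+7 = 79
n=4,j=4: c = 79+8 = 87
n=4,j=5: c = 87+9 = 96
n=5,j=2: c = 96+7 = 103
n=5,j=3: c = 103+8 = 111
n=5,j=4: c = 111+9 = 120
n=5,j=5: c = 120+10 = 130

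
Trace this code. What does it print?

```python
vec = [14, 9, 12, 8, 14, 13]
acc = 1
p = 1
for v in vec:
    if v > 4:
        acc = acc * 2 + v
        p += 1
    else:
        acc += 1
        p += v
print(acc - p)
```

v=14: >4, acc = 1*2+14 = 16; p=2
v=9: >4, acc = 16*2+9 = 41; p=3
v=12: >4, acc = 41*2+12 = 94; p=4
v=8: >4, acc = 94*2+8 = 196; p=5
v=14: >4, acc = 196*2+14 = 406; p=6
v=13: >4, acc = 406*2+13 = 825; p=7
acc-p = 825-7 = 818

818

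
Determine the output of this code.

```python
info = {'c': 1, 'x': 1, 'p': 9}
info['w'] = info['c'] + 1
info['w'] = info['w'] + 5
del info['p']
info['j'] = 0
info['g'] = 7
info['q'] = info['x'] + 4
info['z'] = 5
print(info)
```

info['w'] = info['c']+1 = 2 → {'c': 1, 'x': 1, 'p': 9, 'w': 2}
info['w'] = info['w']+5 = 7 → {'c': 1, 'x': 1, 'p': 9, 'w': 7}
del 'p' → {'c': 1, 'x': 1, 'w': 7}
info['j'] = 0 → {'c': 1, 'x': 1, 'w': 7, 'j': 0}
info['g'] = 7 → {'c': 1, 'x': 1, 'w': 7, 'j': 0, 'g': 7}
info['q'] = info['x']+4 = 5 → {'c': 1, 'x': 1, 'w': 7, 'j': 0, 'g': 7, 'q': 5}
info['z'] = 5 → {'c': 1, 'x': 1, 'w': 7, 'j': 0, 'g': 7, 'q': 5, 'z': 5}

{'c': 1, 'x': 1, 'w': 7, 'j': 0, 'g': 7, 'q': 5, 'z': 5}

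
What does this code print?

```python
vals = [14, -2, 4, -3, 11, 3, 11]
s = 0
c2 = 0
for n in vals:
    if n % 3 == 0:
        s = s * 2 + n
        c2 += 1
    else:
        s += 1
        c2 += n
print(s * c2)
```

480

n=14: not %3==0, s = 0+1 = 1; c2=14
n=-2: not %3==0, s = 1+1 = 2; c2=12
n=4: not %3==0, s = 2+1 = 3; c2=16
n=-3: %3==0, s = 3*2+(-3) = 3; c2=17
n=11: not %3==0, s = 3+1 = 4; c2=28
n=3: %3==0, s = 4*2+3 = 11; c2=29
n=11: not %3==0, s = 11+1 = 12; c2=40
s*c2 = 12*40 = 480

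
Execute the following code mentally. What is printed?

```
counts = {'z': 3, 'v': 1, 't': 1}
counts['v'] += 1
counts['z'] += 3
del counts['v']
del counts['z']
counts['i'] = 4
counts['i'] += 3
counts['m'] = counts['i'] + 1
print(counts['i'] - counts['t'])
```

counts['v'] = 1+1 = 2 → {'z': 3, 'v': 2, 't': 1}
counts['z'] = 3+3 = 6 → {'z': 6, 'v': 2, 't': 1}
del 'v' → {'z': 6, 't': 1}
del 'z' → {'t': 1}
counts['i'] = 4 → {'t': 1, 'i': 4}
counts['i'] = 4+3 = 7 → {'t': 1, 'i': 7}
counts['m'] = counts['i']+1 = 8 → {'t': 1, 'i': 7, 'm': 8}
counts['i']-counts['t'] = 7-1 = 6

6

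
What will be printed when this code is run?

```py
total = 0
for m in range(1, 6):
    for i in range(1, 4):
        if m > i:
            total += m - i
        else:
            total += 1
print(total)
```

25

m=1,i=1: not 1>1, total = 0+1 = 1
m=1,i=2: not 1>2, total = 1+1 = 2
m=1,i=3: not 1>3, total = 2+1 = 3
m=2,i=1: 2>1, total = 3+1 = 4
m=2,i=2: not 2>2, total = 4+1 = 5
m=2,i=3: not 2>3, total = 5+1 = 6
m=3,i=1: 3>1, total = 6+2 = 8
m=3,i=2: 3>2, total = 8+1 = 9
m=3,i=3: not 3>3, total = 9+1 = 10
m=4,i=1: 4>1, total = 10+3 = 13
m=4,i=2: 4>2, total = 13+2 = 15
m=4,i=3: 4>3, total = 15+1 = 16
m=5,i=1: 5>1, total = 16+4 = 20
m=5,i=2: 5>2, total = 20+3 = 23
m=5,i=3: 5>3, total = 23+2 = 25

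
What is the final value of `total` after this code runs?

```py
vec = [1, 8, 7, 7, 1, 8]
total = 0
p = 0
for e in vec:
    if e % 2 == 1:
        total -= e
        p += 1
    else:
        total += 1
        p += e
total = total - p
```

e=1: odd, total = 0-1 = -1; p=1
e=8: not odd, total = (-1)+1 = 0; p=9
e=7: odd, total = 0-7 = -7; p=10
e=7: odd, total = (-7)-7 = -14; p=11
e=1: odd, total = (-14)-1 = -15; p=12
e=8: not odd, total = (-15)+1 = -14; p=20
total-p = (-14)-20 = -34

-34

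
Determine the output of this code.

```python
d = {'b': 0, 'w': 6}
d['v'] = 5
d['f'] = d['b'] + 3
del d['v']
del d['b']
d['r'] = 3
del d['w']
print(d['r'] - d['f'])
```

d['v'] = 5 → {'b': 0, 'w': 6, 'v': 5}
d['f'] = d['b']+3 = 3 → {'b': 0, 'w': 6, 'v': 5, 'f': 3}
del 'v' → {'b': 0, 'w': 6, 'f': 3}
del 'b' → {'w': 6, 'f': 3}
d['r'] = 3 → {'w': 6, 'f': 3, 'r': 3}
del 'w' → {'f': 3, 'r': 3}
d['r']-d['f'] = 3-3 = 0

0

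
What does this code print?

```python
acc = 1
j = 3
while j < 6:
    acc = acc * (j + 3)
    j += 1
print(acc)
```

j=3: acc = 1*6 = 6
j=4: acc = 6*7 = 42
j=5: acc = 42*8 = 336

336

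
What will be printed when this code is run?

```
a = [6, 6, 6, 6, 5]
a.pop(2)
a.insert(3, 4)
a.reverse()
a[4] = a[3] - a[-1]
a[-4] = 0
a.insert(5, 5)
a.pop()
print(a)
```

[5, 0, 6, 6, 0]

pop(2) removes 6 → [6, 6, 6, 5]
insert 4 at 3 → [6, 6, 6, 4, 5]
reverse → [5, 4, 6, 6, 6]
a[4] = a[3]-a[-1] = 6-6 = 0 → [5, 4, 6, 6, 0]
a[-4] = 0 → [5, 0, 6, 6, 0]
insert 5 at 5 → [5, 0, 6, 6, 0, 5]
pop() removes 5 → [5, 0, 6, 6, 0]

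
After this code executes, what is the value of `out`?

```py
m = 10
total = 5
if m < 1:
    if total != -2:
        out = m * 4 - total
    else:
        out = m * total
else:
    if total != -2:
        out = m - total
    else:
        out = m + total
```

m=10, total=5
m < 1 is False; total != -2 is True
→ out = m - total = 5

5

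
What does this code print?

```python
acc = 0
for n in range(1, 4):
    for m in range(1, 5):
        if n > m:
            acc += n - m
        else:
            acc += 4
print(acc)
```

40

n=1,m=1: not 1>1, acc = 0+4 = 4
n=1,m=2: not 1>2, acc = 4+4 = 8
n=1,m=3: not 1>3, acc = 8+4 = 12
n=1,m=4: not 1>4, acc = 12+4 = 16
n=2,m=1: 2>1, acc = 16+1 = 17
n=2,m=2: not 2>2, acc = 17+4 = 21
n=2,m=3: not 2>3, acc = 21+4 = 25
n=2,m=4: not 2>4, acc = 25+4 = 29
n=3,m=1: 3>1, acc = 29+2 = 31
n=3,m=2: 3>2, acc = 31+1 = 32
n=3,m=3: not 3>3, acc = 32+4 = 36
n=3,m=4: not 3>4, acc = 36+4 = 40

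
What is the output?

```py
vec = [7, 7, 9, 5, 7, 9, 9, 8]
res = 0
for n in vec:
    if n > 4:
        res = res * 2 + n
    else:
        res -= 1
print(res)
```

1830

n=7: >4, res = 0*2+7 = 7
n=7: >4, res = 7*2+7 = 21
n=9: >4, res = 21*2+9 = 51
n=5: >4, res = 51*2+5 = 107
n=7: >4, res = 107*2+7 = 221
n=9: >4, res = 221*2+9 = 451
n=9: >4, res = 451*2+9 = 911
n=8: >4, res = 911*2+8 = 1830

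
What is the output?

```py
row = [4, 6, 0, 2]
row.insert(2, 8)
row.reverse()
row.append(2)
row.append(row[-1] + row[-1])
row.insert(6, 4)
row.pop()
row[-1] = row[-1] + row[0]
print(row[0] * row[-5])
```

insert 8 at 2 → [4, 6, 8, 0, 2]
reverse → [2, 0, 8, 6, 4]
append 2 → [2, 0, 8, 6, 4, 2]
append row[-1]+row[-1] = 2+2 = 4 → [2, 0, 8, 6, 4, 2, 4]
insert 4 at 6 → [2, 0, 8, 6, 4, 2, 4, 4]
pop() removes 4 → [2, 0, 8, 6, 4, 2, 4]
row[-1] = row[-1]+row[0] = 4+2 = 6 → [2, 0, 8, 6, 4, 2, 6]
row[0]*row[-5] = 2*8 = 16

16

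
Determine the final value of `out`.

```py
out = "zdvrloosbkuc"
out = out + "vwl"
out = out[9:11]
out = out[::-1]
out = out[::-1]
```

'ku'

+ 'vwl' → 'zdvrloosbkucvwl'
slice [9:11] → 'ku'
reverse → 'uk'
reverse → 'ku'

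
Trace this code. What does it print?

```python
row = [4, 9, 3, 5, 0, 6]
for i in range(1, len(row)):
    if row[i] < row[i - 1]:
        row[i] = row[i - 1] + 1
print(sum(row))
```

59

i=1: 9>=4, unchanged → [4, 9, 3, 5, 0, 6]
i=2: 3<9, row[2] = 9+1 = 10 → [4, 9, 10, 5, 0, 6]
i=3: 5<10, row[3] = 10+1 = 11 → [4, 9, 10, 11, 0, 6]
i=4: 0<11, row[4] = 11+1 = 12 → [4, 9, 10, 11, 12, 6]
i=5: 6<12, row[5] = 12+1 = 13 → [4, 9, 10, 11, 12, 13]
sum = 59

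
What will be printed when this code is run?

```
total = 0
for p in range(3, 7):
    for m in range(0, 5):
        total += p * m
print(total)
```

180

p=3,m=0: total = 0+0 = 0
p=3,m=1: total = 0+3 = 3
p=3,m=2: total = 3+6 = 9
p=3,m=3: total = 9+9 = 18
p=3,m=4: total = 18+12 = 30
p=4,m=0: total = 30+0 = 30
p=4,m=1: total = 30+4 = 34
p=4,m=2: total = 34+8 = 42
p=4,m=3: total = 42+12 = 54
p=4,m=4: total = 54+16 = 70
p=5,m=0: total = 70+0 = 70
p=5,m=1: total = 70+5 = 75
p=5,m=2: total = 75+10 = 85
p=5,m=3: total = 85+15 = 100
p=5,m=4: total = 100+20 = 120
p=6,m=0: total = 120+0 = 120
p=6,m=1: total = 120+6 = 126
p=6,m=2: total = 126+12 = 138
p=6,m=3: total = 138+18 = 156
p=6,m=4: total = 156+24 = 180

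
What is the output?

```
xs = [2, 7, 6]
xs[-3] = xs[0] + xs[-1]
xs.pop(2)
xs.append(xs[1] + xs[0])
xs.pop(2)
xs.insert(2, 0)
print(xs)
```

xs[-3] = xs[0]+xs[-1] = 2+6 = 8 → [8, 7, 6]
pop(2) removes 6 → [8, 7]
append xs[1]+xs[0] = 7+8 = 15 → [8, 7, 15]
pop(2) removes 15 → [8, 7]
insert 0 at 2 → [8, 7, 0]

[8, 7, 0]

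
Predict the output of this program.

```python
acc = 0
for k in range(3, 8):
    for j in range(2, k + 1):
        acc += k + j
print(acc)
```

185

k=3,j=2: acc = 0+5 = 5
k=3,j=3: acc = 5+6 = 11
k=4,j=2: acc = 11+6 = 17
k=4,j=3: acc = 17+7 = 24
k=4,j=4: acc = 24+8 = 32
k=5,j=2: acc = 32+7 = 39
k=5,j=3: acc = 39+8 = 47
k=5,j=4: acc = 47+9 = 56
k=5,j=5: acc = 56+10 = 66
k=6,j=2: acc = 66+8 = 74
k=6,j=3: acc = 74+9 = 83
k=6,j=4: acc = 83+10 = 93
k=6,j=5: acc = 93+11 = 104
k=6,j=6: acc = 104+12 = 116
k=7,j=2: acc = 116+9 = 125
k=7,j=3: acc = 125+10 = 135
k=7,j=4: acc = 135+11 = 146
k=7,j=5: acc = 146+12 = 158
k=7,j=6: acc = 158+13 = 171
k=7,j=7: acc = 171+14 = 185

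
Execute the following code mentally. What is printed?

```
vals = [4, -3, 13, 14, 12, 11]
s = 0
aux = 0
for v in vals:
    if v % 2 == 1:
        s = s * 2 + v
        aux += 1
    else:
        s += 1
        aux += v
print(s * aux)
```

1221

v=4: not odd, s = 0+1 = 1; aux=4
v=-3: odd, s = 1*2+(-3) = -1; aux=5
v=13: odd, s = (-1)*2+13 = 11; aux=6
v=14: not odd, s = 11+1 = 12; aux=20
v=12: not odd, s = 12+1 = 13; aux=32
v=11: odd, s = 13*2+11 = 37; aux=33
s*aux = 37*33 = 1221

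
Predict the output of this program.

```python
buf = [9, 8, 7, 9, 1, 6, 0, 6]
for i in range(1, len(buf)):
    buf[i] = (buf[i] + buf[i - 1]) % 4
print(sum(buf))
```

i=1: buf[1] = (8+9)%4 = 1 → [9, 1, 7, 9, 1, 6, 0, 6]
i=2: buf[2] = (7+1)%4 = 0 → [9, 1, 0, 9, 1, 6, 0, 6]
i=3: buf[3] = (9+0)%4 = 1 → [9, 1, 0, 1, 1, 6, 0, 6]
i=4: buf[4] = (1+1)%4 = 2 → [9, 1, 0, 1, 2, 6, 0, 6]
i=5: buf[5] = (6+2)%4 = 0 → [9, 1, 0, 1, 2, 0, 0, 6]
i=6: buf[6] = (0+0)%4 = 0 → [9, 1, 0, 1, 2, 0, 0, 6]
i=7: buf[7] = (6+0)%4 = 2 → [9, 1, 0, 1, 2, 0, 0, 2]
sum = 15

15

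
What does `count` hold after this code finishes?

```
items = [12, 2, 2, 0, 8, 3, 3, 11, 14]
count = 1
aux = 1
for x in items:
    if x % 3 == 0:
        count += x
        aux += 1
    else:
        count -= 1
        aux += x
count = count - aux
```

-28

x=12: %3==0, count = 1+12 = 13; aux=2
x=2: not %3==0, count = 13-1 = 12; aux=4
x=2: not %3==0, count = 12-1 = 11; aux=6
x=0: %3==0, count = 11+0 = 11; aux=7
x=8: not %3==0, count = 11-1 = 10; aux=15
x=3: %3==0, count = 10+3 = 13; aux=16
x=3: %3==0, count = 13+3 = 16; aux=17
x=11: not %3==0, count = 16-1 = 15; aux=28
x=14: not %3==0, count = 15-1 = 14; aux=42
count-aux = 14-42 = -28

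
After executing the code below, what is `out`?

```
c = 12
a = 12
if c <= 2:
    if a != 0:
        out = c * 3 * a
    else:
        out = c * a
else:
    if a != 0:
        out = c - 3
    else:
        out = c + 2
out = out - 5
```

c=12, a=12
c <= 2 is False; a != 0 is True
→ out = c - 3 = 9
out = 9-5 = 4

4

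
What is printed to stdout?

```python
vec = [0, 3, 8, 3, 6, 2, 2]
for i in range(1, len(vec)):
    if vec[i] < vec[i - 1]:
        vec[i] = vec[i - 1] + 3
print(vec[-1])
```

20

i=1: 3>=0, unchanged → [0, 3, 8, 3, 6, 2, 2]
i=2: 8>=3, unchanged → [0, 3, 8, 3, 6, 2, 2]
i=3: 3<8, vec[3] = 8+3 = 11 → [0, 3, 8, 11, 6, 2, 2]
i=4: 6<11, vec[4] = 11+3 = 14 → [0, 3, 8, 11, 14, 2, 2]
i=5: 2<14, vec[5] = 14+3 = 17 → [0, 3, 8, 11, 14, 17, 2]
i=6: 2<17, vec[6] = 17+3 = 20 → [0, 3, 8, 11, 14, 17, 20]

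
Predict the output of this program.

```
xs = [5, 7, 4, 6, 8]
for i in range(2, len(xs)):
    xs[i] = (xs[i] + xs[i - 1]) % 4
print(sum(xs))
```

i=2: xs[2] = (4+7)%4 = 3 → [5, 7, 3, 6, 8]
i=3: xs[3] = (6+3)%4 = 1 → [5, 7, 3, 1, 8]
i=4: xs[4] = (8+1)%4 = 1 → [5, 7, 3, 1, 1]
sum = 17

17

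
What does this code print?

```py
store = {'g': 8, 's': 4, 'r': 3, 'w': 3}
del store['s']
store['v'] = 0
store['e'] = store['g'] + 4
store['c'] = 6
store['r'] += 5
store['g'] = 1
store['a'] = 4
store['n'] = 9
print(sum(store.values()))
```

43

del 's' → {'g': 8, 'r': 3, 'w': 3}
store['v'] = 0 → {'g': 8, 'r': 3, 'w': 3, 'v': 0}
store['e'] = store['g']+4 = 12 → {'g': 8, 'r': 3, 'w': 3, 'v': 0, 'e': 12}
store['c'] = 6 → {'g': 8, 'r': 3, 'w': 3, 'v': 0, 'e': 12, 'c': 6}
store['r'] = 3+5 = 8 → {'g': 8, 'r': 8, 'w': 3, 'v': 0, 'e': 12, 'c': 6}
store['g'] = 1 → {'g': 1, 'r': 8, 'w': 3, 'v': 0, 'e': 12, 'c': 6}
store['a'] = 4 → {'g': 1, 'r': 8, 'w': 3, 'v': 0, 'e': 12, 'c': 6, 'a': 4}
store['n'] = 9 → {'g': 1, 'r': 8, 'w': 3, 'v': 0, 'e': 12, 'c': 6, 'a': 4, 'n': 9}
sum of values = 43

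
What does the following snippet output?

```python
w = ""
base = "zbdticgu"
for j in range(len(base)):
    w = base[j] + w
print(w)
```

ugcitdbz

j=0: prepend 'z' → 'z'
j=1: prepend 'b' → 'bz'
j=2: prepend 'd' → 'dbz'
j=3: prepend 't' → 'tdbz'
j=4: prepend 'i' → 'itdbz'
j=5: prepend 'c' → 'citdbz'
j=6: prepend 'g' → 'gcitdbz'
j=7: prepend 'u' → 'ugcitdbz'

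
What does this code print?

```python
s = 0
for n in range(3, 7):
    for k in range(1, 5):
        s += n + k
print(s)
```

112

n=3,k=1: s = 0+4 = 4
n=3,k=2: s = 4+5 = 9
n=3,k=3: s = 9+6 = 15
n=3,k=4: s = 15+7 = 22
n=4,k=1: s = 22+5 = 27
n=4,k=2: s = 27+6 = 33
n=4,k=3: s = 33+7 = 40
n=4,k=4: s = 40+8 = 48
n=5,k=1: s = 48+6 = 54
n=5,k=2: s = 54+7 = 61
n=5,k=3: s = 61+8 = 69
n=5,k=4: s = 69+9 = 78
n=6,k=1: s = 78+7 = 85
n=6,k=2: s = 85+8 = 93
n=6,k=3: s = 93+9 = 102
n=6,k=4: s = 102+10 = 112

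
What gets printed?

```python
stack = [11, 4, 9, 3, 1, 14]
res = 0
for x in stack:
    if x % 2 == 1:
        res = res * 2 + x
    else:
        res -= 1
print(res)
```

122

x=11: odd, res = 0*2+11 = 11
x=4: not odd, res = 11-1 = 10
x=9: odd, res = 10*2+9 = 29
x=3: odd, res = 29*2+3 = 61
x=1: odd, res = 61*2+1 = 123
x=14: not odd, res = 123-1 = 122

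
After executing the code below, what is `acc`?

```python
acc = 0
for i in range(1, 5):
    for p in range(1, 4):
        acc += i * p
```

i=1,p=1: acc = 0+1 = 1
i=1,p=2: acc = 1+2 = 3
i=1,p=3: acc = 3+3 = 6
i=2,p=1: acc = 6+2 = 8
i=2,p=2: acc = 8+4 = 12
i=2,p=3: acc = 12+6 = 18
i=3,p=1: acc = 18+3 = 21
i=3,p=2: acc = 21+6 = 27
i=3,p=3: acc = 27+9 = 36
i=4,p=1: acc = 36+4 = 40
i=4,p=2: acc = 40+8 = 48
i=4,p=3: acc = 48+12 = 60

60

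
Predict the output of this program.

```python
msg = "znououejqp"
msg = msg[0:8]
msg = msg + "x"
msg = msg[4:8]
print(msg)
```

slice [0:8] → 'znououej'
+ 'x' → 'znououejx'
slice [4:8] → 'ouej'

ouej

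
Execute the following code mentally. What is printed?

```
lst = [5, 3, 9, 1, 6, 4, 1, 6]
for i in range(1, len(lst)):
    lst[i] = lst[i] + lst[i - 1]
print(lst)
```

i=1: lst[1] = 3+5 = 8 → [5, 8, 9, 1, 6, 4, 1, 6]
i=2: lst[2] = 9+8 = 17 → [5, 8, 17, 1, 6, 4, 1, 6]
i=3: lst[3] = 1+17 = 18 → [5, 8, 17, 18, 6, 4, 1, 6]
i=4: lst[4] = 6+18 = 24 → [5, 8, 17, 18, 24, 4, 1, 6]
i=5: lst[5] = 4+24 = 28 → [5, 8, 17, 18, 24, 28, 1, 6]
i=6: lst[6] = 1+28 = 29 → [5, 8, 17, 18, 24, 28, 29, 6]
i=7: lst[7] = 6+29 = 35 → [5, 8, 17, 18, 24, 28, 29, 35]

[5, 8, 17, 18, 24, 28, 29, 35]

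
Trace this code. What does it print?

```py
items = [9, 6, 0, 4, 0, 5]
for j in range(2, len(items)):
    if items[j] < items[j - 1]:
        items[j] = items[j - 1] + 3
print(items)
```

[9, 6, 9, 12, 15, 18]

j=2: 0<6, items[2] = 6+3 = 9 → [9, 6, 9, 4, 0, 5]
j=3: 4<9, items[3] = 9+3 = 12 → [9, 6, 9, 12, 0, 5]
j=4: 0<12, items[4] = 12+3 = 15 → [9, 6, 9, 12, 15, 5]
j=5: 5<15, items[5] = 15+3 = 18 → [9, 6, 9, 12, 15, 18]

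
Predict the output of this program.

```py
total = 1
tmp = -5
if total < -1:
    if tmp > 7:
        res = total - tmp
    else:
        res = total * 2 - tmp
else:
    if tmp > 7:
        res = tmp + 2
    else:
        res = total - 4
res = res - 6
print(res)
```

total=1, tmp=-5
total < -1 is False; tmp > 7 is False
→ res = total - 4 = -3
res = (-3)-6 = -9

-9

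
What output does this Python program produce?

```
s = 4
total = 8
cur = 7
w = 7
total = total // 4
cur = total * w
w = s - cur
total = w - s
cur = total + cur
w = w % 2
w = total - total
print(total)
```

total = 8//4 = 2
cur = 2*7 = 14
w = 4-14 = -10
total = (-10)-4 = -14
cur = (-14)+14 = 0
w = (-10)%2 = 0
w = (-14)-(-14) = 0

-14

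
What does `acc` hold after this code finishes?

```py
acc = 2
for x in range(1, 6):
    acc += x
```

x=1: acc = 2+1 = 3
x=2: acc = 3+2 = 5
x=3: acc = 5+3 = 8
x=4: acc = 8+4 = 12
x=5: acc = 12+5 = 17

17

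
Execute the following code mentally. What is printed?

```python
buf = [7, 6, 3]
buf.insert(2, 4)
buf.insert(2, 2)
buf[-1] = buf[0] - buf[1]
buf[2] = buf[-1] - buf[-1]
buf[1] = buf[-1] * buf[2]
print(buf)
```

[7, 0, 0, 4, 1]

insert 4 at 2 → [7, 6, 4, 3]
insert 2 at 2 → [7, 6, 2, 4, 3]
buf[-1] = buf[0]-buf[1] = 7-6 = 1 → [7, 6, 2, 4, 1]
buf[2] = buf[-1]-buf[-1] = 1-1 = 0 → [7, 6, 0, 4, 1]
buf[1] = buf[-1]*buf[2] = 1*0 = 0 → [7, 0, 0, 4, 1]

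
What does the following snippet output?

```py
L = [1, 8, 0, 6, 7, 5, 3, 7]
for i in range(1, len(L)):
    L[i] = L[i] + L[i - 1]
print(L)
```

[1, 9, 9, 15, 22, 27, 30, 37]

i=1: L[1] = 8+1 = 9 → [1, 9, 0, 6, 7, 5, 3, 7]
i=2: L[2] = 0+9 = 9 → [1, 9, 9, 6, 7, 5, 3, 7]
i=3: L[3] = 6+9 = 15 → [1, 9, 9, 15, 7, 5, 3, 7]
i=4: L[4] = 7+15 = 22 → [1, 9, 9, 15, 22, 5, 3, 7]
i=5: L[5] = 5+22 = 27 → [1, 9, 9, 15, 22, 27, 3, 7]
i=6: L[6] = 3+27 = 30 → [1, 9, 9, 15, 22, 27, 30, 7]
i=7: L[7] = 7+30 = 37 → [1, 9, 9, 15, 22, 27, 30, 37]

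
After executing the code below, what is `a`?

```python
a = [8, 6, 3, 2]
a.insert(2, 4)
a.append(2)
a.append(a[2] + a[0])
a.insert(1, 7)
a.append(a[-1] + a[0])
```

insert 4 at 2 → [8, 6, 4, 3, 2]
append 2 → [8, 6, 4, 3, 2, 2]
append a[2]+a[0] = 4+8 = 12 → [8, 6, 4, 3, 2, 2, 12]
insert 7 at 1 → [8, 7, 6, 4, 3, 2, 2, 12]
append a[-1]+a[0] = 12+8 = 20 → [8, 7, 6, 4, 3, 2, 2, 12, 20]

[8, 7, 6, 4, 3, 2, 2, 12, 20]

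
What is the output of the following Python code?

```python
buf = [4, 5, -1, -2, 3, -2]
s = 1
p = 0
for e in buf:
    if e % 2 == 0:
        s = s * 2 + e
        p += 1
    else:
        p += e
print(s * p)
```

180

e=4: even, s = 1*2+4 = 6; p=1
e=5: not even; p=6
e=-1: not even; p=5
e=-2: even, s = 6*2+(-2) = 10; p=6
e=3: not even; p=9
e=-2: even, s = 10*2+(-2) = 18; p=10
s*p = 18*10 = 180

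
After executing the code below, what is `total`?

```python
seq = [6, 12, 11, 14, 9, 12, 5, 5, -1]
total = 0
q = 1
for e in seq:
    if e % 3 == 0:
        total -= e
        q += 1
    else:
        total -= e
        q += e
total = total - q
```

e=6: %3==0, total = 0-6 = -6; q=2
e=12: %3==0, total = (-6)-12 = -18; q=3
e=11: not %3==0, total = (-18)-11 = -29; q=14
e=14: not %3==0, total = (-29)-14 = -43; q=28
e=9: %3==0, total = (-43)-9 = -52; q=29
e=12: %3==0, total = (-52)-12 = -64; q=30
e=5: not %3==0, total = (-64)-5 = -69; q=35
e=5: not %3==0, total = (-69)-5 = -74; q=40
e=-1: not %3==0, total = (-74)-(-1) = -73; q=39
total-q = (-73)-39 = -112

-112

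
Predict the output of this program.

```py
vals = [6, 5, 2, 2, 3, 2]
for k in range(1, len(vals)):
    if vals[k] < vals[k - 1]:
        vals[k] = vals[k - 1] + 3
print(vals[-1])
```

21

k=1: 5<6, vals[1] = 6+3 = 9 → [6, 9, 2, 2, 3, 2]
k=2: 2<9, vals[2] = 9+3 = 12 → [6, 9, 12, 2, 3, 2]
k=3: 2<12, vals[3] = 12+3 = 15 → [6, 9, 12, 15, 3, 2]
k=4: 3<15, vals[4] = 15+3 = 18 → [6, 9, 12, 15, 18, 2]
k=5: 2<18, vals[5] = 18+3 = 21 → [6, 9, 12, 15, 18, 21]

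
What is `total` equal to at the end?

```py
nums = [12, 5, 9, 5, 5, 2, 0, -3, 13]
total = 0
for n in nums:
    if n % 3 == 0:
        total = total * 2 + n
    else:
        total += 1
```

n=12: %3==0, total = 0*2+12 = 12
n=5: not %3==0, total = 12+1 = 13
n=9: %3==0, total = 13*2+9 = 35
n=5: not %3==0, total = 35+1 = 36
n=5: not %3==0, total = 36+1 = 37
n=2: not %3==0, total = 37+1 = 38
n=0: %3==0, total = 38*2+0 = 76
n=-3: %3==0, total = 76*2+(-3) = 149
n=13: not %3==0, total = 149+1 = 150

150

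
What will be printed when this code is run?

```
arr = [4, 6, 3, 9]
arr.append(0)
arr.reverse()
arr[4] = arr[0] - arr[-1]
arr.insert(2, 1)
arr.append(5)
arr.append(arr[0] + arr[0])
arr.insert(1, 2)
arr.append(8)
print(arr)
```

append 0 → [4, 6, 3, 9, 0]
reverse → [0, 9, 3, 6, 4]
arr[4] = arr[0]-arr[-1] = 0-4 = -4 → [0, 9, 3, 6, -4]
insert 1 at 2 → [0, 9, 1, 3, 6, -4]
append 5 → [0, 9, 1, 3, 6, -4, 5]
append arr[0]+arr[0] = 0+0 = 0 → [0, 9, 1, 3, 6, -4, 5, 0]
insert 2 at 1 → [0, 2, 9, 1, 3, 6, -4, 5, 0]
append 8 → [0, 2, 9, 1, 3, 6, -4, 5, 0, 8]

[0, 2, 9, 1, 3, 6, -4, 5, 0, 8]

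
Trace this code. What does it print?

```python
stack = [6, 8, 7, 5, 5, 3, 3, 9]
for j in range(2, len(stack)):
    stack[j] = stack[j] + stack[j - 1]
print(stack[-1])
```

j=2: stack[2] = 7+8 = 15 → [6, 8, 15, 5, 5, 3, 3, 9]
j=3: stack[3] = 5+15 = 20 → [6, 8, 15, 20, 5, 3, 3, 9]
j=4: stack[4] = 5+20 = 25 → [6, 8, 15, 20, 25, 3, 3, 9]
j=5: stack[5] = 3+25 = 28 → [6, 8, 15, 20, 25, 28, 3, 9]
j=6: stack[6] = 3+28 = 31 → [6, 8, 15, 20, 25, 28, 31, 9]
j=7: stack[7] = 9+31 = 40 → [6, 8, 15, 20, 25, 28, 31, 40]

40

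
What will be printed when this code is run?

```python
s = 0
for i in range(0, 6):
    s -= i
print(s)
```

-15

i=0: s = 0-0 = 0
i=1: s = 0-1 = -1
i=2: s = (-1)-2 = -3
i=3: s = (-3)-3 = -6
i=4: s = (-6)-4 = -10
i=5: s = (-10)-5 = -15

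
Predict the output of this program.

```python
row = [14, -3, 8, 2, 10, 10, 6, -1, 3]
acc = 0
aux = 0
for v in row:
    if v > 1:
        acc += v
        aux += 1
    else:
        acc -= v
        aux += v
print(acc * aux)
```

v=14: >1, acc = 0+14 = 14; aux=1
v=-3: not >1, acc = 14-(-3) = 17; aux=-2
v=8: >1, acc = 17+8 = 25; aux=-1
v=2: >1, acc = 25+2 = 27; aux=0
v=10: >1, acc = 27+10 = 37; aux=1
v=10: >1, acc = 37+10 = 47; aux=2
v=6: >1, acc = 47+6 = 53; aux=3
v=-1: not >1, acc = 53-(-1) = 54; aux=2
v=3: >1, acc = 54+3 = 57; aux=3
acc*aux = 57*3 = 171

171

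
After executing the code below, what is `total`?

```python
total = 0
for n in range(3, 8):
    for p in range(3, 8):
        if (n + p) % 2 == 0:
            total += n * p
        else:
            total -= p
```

n=3,p=3: even sum, total = 0+9 = 9
n=3,p=4: odd sum, total = 9-4 = 5
n=3,p=5: even sum, total = 5+15 = 20
n=3,p=6: odd sum, total = 20-6 = 14
n=3,p=7: even sum, total = 14+21 = 35
n=4,p=3: odd sum, total = 35-3 = 32
n=4,p=4: even sum, total = 32+16 = 48
n=4,p=5: odd sum, total = 48-5 = 43
n=4,p=6: even sum, total = 43+24 = 67
n=4,p=7: odd sum, total = 67-7 = 60
n=5,p=3: even sum, total = 60+15 = 75
n=5,p=4: odd sum, total = 75-4 = 71
n=5,p=5: even sum, total = 71+25 = 96
n=5,p=6: odd sum, total = 96-6 = 90
n=5,p=7: even sum, total = 90+35 = 125
n=6,p=3: odd sum, total = 125-3 = 122
n=6,p=4: even sum, total = 122+24 = 146
n=6,p=5: odd sum, total = 146-5 = 141
n=6,p=6: even sum, total = 141+36 = 177
n=6,p=7: odd sum, total = 177-7 = 170
n=7,p=3: even sum, total = 170+21 = 191
n=7,p=4: odd sum, total = 191-4 = 187
n=7,p=5: even sum, total = 187+35 = 222
n=7,p=6: odd sum, total = 222-6 = 216
n=7,p=7: even sum, total = 216+49 = 265

265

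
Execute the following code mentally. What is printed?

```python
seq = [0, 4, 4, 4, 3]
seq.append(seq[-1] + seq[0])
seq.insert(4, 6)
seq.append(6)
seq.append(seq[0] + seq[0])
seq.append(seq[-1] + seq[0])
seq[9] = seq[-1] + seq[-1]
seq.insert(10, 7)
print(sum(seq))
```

append seq[-1]+seq[0] = 3+0 = 3 → [0, 4, 4, 4, 3, 3]
insert 6 at 4 → [0, 4, 4, 4, 6, 3, 3]
append 6 → [0, 4, 4, 4, 6, 3, 3, 6]
append seq[0]+seq[0] = 0+0 = 0 → [0, 4, 4, 4, 6, 3, 3, 6, 0]
append seq[-1]+seq[0] = 0+0 = 0 → [0, 4, 4, 4, 6, 3, 3, 6, 0, 0]
seq[9] = seq[-1]+seq[-1] = 0+0 = 0 → [0, 4, 4, 4, 6, 3, 3, 6, 0, 0]
insert 7 at 10 → [0, 4, 4, 4, 6, 3, 3, 6, 0, 0, 7]
sum = 37

37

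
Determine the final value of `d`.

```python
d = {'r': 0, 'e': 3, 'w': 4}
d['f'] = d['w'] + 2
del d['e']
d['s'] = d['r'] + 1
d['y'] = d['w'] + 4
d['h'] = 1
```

{'r': 0, 'w': 4, 'f': 6, 's': 1, 'y': 8, 'h': 1}

d['f'] = d['w']+2 = 6 → {'r': 0, 'e': 3, 'w': 4, 'f': 6}
del 'e' → {'r': 0, 'w': 4, 'f': 6}
d['s'] = d['r']+1 = 1 → {'r': 0, 'w': 4, 'f': 6, 's': 1}
d['y'] = d['w']+4 = 8 → {'r': 0, 'w': 4, 'f': 6, 's': 1, 'y': 8}
d['h'] = 1 → {'r': 0, 'w': 4, 'f': 6, 's': 1, 'y': 8, 'h': 1}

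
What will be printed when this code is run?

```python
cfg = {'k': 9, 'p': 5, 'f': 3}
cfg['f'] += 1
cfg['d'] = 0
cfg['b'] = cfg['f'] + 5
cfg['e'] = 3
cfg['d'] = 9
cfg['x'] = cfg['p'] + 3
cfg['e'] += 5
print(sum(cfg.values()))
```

cfg['f'] = 3+1 = 4 → {'k': 9, 'p': 5, 'f': 4}
cfg['d'] = 0 → {'k': 9, 'p': 5, 'f': 4, 'd': 0}
cfg['b'] = cfg['f']+5 = 9 → {'k': 9, 'p': 5, 'f': 4, 'd': 0, 'b': 9}
cfg['e'] = 3 → {'k': 9, 'p': 5, 'f': 4, 'd': 0, 'b': 9, 'e': 3}
cfg['d'] = 9 → {'k': 9, 'p': 5, 'f': 4, 'd': 9, 'b': 9, 'e': 3}
cfg['x'] = cfg['p']+3 = 8 → {'k': 9, 'p': 5, 'f': 4, 'd': 9, 'b': 9, 'e': 3, 'x': 8}
cfg['e'] = 3+5 = 8 → {'k': 9, 'p': 5, 'f': 4, 'd': 9, 'b': 9, 'e': 8, 'x': 8}
sum of values = 52

52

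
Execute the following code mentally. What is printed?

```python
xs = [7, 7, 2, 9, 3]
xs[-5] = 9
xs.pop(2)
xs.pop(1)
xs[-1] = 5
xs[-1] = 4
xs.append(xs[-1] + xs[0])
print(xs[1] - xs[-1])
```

-4

xs[-5] = 9 → [9, 7, 2, 9, 3]
pop(2) removes 2 → [9, 7, 9, 3]
pop(1) removes 7 → [9, 9, 3]
xs[-1] = 5 → [9, 9, 5]
xs[-1] = 4 → [9, 9, 4]
append xs[-1]+xs[0] = 4+9 = 13 → [9, 9, 4, 13]
xs[1]-xs[-1] = 9-13 = -4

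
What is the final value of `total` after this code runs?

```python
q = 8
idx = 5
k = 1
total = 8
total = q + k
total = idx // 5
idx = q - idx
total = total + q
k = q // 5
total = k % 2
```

1

total = 8+1 = 9
total = 5//5 = 1
idx = 8-5 = 3
total = 1+8 = 9
k = 8//5 = 1
total = 1%2 = 1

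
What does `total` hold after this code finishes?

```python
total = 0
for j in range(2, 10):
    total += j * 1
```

44

j=2: total = 0+2*1 = 2
j=3: total = 2+3*1 = 5
j=4: total = 5+4*1 = 9
j=5: total = 9+5*1 = 14
j=6: total = 14+6*1 = 20
j=7: total = 20+7*1 = 27
j=8: total = 27+8*1 = 35
j=9: total = 35+9*1 = 44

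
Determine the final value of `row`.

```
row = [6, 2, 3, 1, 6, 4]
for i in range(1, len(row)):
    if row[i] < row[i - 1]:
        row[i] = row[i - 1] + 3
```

i=1: 2<6, row[1] = 6+3 = 9 → [6, 9, 3, 1, 6, 4]
i=2: 3<9, row[2] = 9+3 = 12 → [6, 9, 12, 1, 6, 4]
i=3: 1<12, row[3] = 12+3 = 15 → [6, 9, 12, 15, 6, 4]
i=4: 6<15, row[4] = 15+3 = 18 → [6, 9, 12, 15, 18, 4]
i=5: 4<18, row[5] = 18+3 = 21 → [6, 9, 12, 15, 18, 21]

[6, 9, 12, 15, 18, 21]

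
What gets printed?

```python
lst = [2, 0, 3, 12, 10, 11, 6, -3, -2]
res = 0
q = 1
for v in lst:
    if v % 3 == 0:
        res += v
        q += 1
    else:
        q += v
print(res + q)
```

v=2: not %3==0; q=3
v=0: %3==0, res = 0+0 = 0; q=4
v=3: %3==0, res = 0+3 = 3; q=5
v=12: %3==0, res = 3+12 = 15; q=6
v=10: not %3==0; q=16
v=11: not %3==0; q=27
v=6: %3==0, res = 15+6 = 21; q=28
v=-3: %3==0, res = 21+(-3) = 18; q=29
v=-2: not %3==0; q=27
res+q = 18+27 = 45

45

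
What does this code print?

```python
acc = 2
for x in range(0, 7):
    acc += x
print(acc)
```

23

x=0: acc = 2+0 = 2
x=1: acc = 2+1 = 3
x=2: acc = 3+2 = 5
x=3: acc = 5+3 = 8
x=4: acc = 8+4 = 12
x=5: acc = 12+5 = 17
x=6: acc = 17+6 = 23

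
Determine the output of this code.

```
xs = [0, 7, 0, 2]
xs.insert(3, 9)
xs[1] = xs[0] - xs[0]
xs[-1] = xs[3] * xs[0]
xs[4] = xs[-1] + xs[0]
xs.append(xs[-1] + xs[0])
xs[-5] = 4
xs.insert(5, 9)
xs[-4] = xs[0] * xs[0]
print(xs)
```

[0, 4, 0, 0, 0, 9, 0]

insert 9 at 3 → [0, 7, 0, 9, 2]
xs[1] = xs[0]-xs[0] = 0-0 = 0 → [0, 0, 0, 9, 2]
xs[-1] = xs[3]*xs[0] = 9*0 = 0 → [0, 0, 0, 9, 0]
xs[4] = xs[-1]+xs[0] = 0+0 = 0 → [0, 0, 0, 9, 0]
append xs[-1]+xs[0] = 0+0 = 0 → [0, 0, 0, 9, 0, 0]
xs[-5] = 4 → [0, 4, 0, 9, 0, 0]
insert 9 at 5 → [0, 4, 0, 9, 0, 9, 0]
xs[-4] = xs[0]*xs[0] = 0*0 = 0 → [0, 4, 0, 0, 0, 9, 0]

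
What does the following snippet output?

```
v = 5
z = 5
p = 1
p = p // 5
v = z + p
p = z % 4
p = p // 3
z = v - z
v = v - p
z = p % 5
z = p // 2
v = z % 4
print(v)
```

p = 1//5 = 0
v = 5+0 = 5
p = 5%4 = 1
p = 1//3 = 0
z = 5-5 = 0
v = 5-0 = 5
z = 0%5 = 0
z = 0//2 = 0
v = 0%4 = 0

0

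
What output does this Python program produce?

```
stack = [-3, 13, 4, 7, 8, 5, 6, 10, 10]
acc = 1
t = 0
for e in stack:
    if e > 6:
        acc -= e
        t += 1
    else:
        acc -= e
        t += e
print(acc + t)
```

-42

e=-3: not >6, acc = 1-(-3) = 4; t=-3
e=13: >6, acc = 4-13 = -9; t=-2
e=4: not >6, acc = (-9)-4 = -13; t=2
e=7: >6, acc = (-13)-7 = -20; t=3
e=8: >6, acc = (-20)-8 = -28; t=4
e=5: not >6, acc = (-28)-5 = -33; t=9
e=6: not >6, acc = (-33)-6 = -39; t=15
e=10: >6, acc = (-39)-10 = -49; t=16
e=10: >6, acc = (-49)-10 = -59; t=17
acc+t = (-59)+17 = -42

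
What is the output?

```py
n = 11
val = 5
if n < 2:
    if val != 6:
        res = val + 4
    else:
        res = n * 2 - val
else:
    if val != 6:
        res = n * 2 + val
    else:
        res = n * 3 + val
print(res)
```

27

n=11, val=5
n < 2 is False; val != 6 is True
→ res = n * 2 + val = 27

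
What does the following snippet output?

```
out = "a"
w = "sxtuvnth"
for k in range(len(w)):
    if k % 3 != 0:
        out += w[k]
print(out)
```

axtvnh

k=0: skip
k=1: add 'x' → 'ax'
k=2: add 't' → 'axt'
k=3: skip
k=4: add 'v' → 'axtv'
k=5: add 'n' → 'axtvn'
k=6: skip
k=7: add 'h' → 'axtvnh'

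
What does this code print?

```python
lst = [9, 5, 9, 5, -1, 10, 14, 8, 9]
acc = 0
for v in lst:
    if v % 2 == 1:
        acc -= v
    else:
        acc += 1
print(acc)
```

-33

v=9: odd, acc = 0-9 = -9
v=5: odd, acc = (-9)-5 = -14
v=9: odd, acc = (-14)-9 = -23
v=5: odd, acc = (-23)-5 = -28
v=-1: odd, acc = (-28)-(-1) = -27
v=10: not odd, acc = (-27)+1 = -26
v=14: not odd, acc = (-26)+1 = -25
v=8: not odd, acc = (-25)+1 = -24
v=9: odd, acc = (-24)-9 = -33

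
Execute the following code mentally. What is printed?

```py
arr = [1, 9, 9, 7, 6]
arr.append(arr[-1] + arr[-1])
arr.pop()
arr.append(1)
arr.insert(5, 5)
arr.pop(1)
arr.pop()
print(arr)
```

[1, 9, 7, 6, 5]

append arr[-1]+arr[-1] = 6+6 = 12 → [1, 9, 9, 7, 6, 12]
pop() removes 12 → [1, 9, 9, 7, 6]
append 1 → [1, 9, 9, 7, 6, 1]
insert 5 at 5 → [1, 9, 9, 7, 6, 5, 1]
pop(1) removes 9 → [1, 9, 7, 6, 5, 1]
pop() removes 1 → [1, 9, 7, 6, 5]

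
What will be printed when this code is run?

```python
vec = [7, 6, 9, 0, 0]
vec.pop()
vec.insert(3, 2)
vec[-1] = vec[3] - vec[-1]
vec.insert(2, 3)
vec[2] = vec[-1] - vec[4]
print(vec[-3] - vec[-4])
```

9

pop() removes 0 → [7, 6, 9, 0]
insert 2 at 3 → [7, 6, 9, 2, 0]
vec[-1] = vec[3]-vec[-1] = 2-0 = 2 → [7, 6, 9, 2, 2]
insert 3 at 2 → [7, 6, 3, 9, 2, 2]
vec[2] = vec[-1]-vec[4] = 2-2 = 0 → [7, 6, 0, 9, 2, 2]
vec[-3]-vec[-4] = 9-0 = 9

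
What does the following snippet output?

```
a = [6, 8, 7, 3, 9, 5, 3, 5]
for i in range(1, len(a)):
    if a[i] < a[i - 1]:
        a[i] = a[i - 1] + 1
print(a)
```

i=1: 8>=6, unchanged → [6, 8, 7, 3, 9, 5, 3, 5]
i=2: 7<8, a[2] = 8+1 = 9 → [6, 8, 9, 3, 9, 5, 3, 5]
i=3: 3<9, a[3] = 9+1 = 10 → [6, 8, 9, 10, 9, 5, 3, 5]
i=4: 9<10, a[4] = 10+1 = 11 → [6, 8, 9, 10, 11, 5, 3, 5]
i=5: 5<11, a[5] = 11+1 = 12 → [6, 8, 9, 10, 11, 12, 3, 5]
i=6: 3<12, a[6] = 12+1 = 13 → [6, 8, 9, 10, 11, 12, 13, 5]
i=7: 5<13, a[7] = 13+1 = 14 → [6, 8, 9, 10, 11, 12, 13, 14]

[6, 8, 9, 10, 11, 12, 13, 14]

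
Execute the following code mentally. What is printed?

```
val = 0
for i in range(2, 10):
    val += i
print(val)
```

i=2: val = 0+2 = 2
i=3: val = 2+3 = 5
i=4: val = 5+4 = 9
i=5: val = 9+5 = 14
i=6: val = 14+6 = 20
i=7: val = 20+7 = 27
i=8: val = 27+8 = 35
i=9: val = 35+9 = 44

44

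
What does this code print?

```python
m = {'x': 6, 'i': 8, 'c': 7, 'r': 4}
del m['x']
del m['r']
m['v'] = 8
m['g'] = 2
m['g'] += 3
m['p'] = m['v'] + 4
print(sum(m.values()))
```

del 'x' → {'i': 8, 'c': 7, 'r': 4}
del 'r' → {'i': 8, 'c': 7}
m['v'] = 8 → {'i': 8, 'c': 7, 'v': 8}
m['g'] = 2 → {'i': 8, 'c': 7, 'v': 8, 'g': 2}
m['g'] = 2+3 = 5 → {'i': 8, 'c': 7, 'v': 8, 'g': 5}
m['p'] = m['v']+4 = 12 → {'i': 8, 'c': 7, 'v': 8, 'g': 5, 'p': 12}
sum of values = 40

40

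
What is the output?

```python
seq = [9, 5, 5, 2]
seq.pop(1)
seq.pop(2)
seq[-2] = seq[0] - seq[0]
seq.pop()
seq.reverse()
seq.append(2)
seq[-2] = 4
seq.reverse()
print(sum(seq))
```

6

pop(1) removes 5 → [9, 5, 2]
pop(2) removes 2 → [9, 5]
seq[-2] = seq[0]-seq[0] = 9-9 = 0 → [0, 5]
pop() removes 5 → [0]
reverse → [0]
append 2 → [0, 2]
seq[-2] = 4 → [4, 2]
reverse → [2, 4]
sum = 6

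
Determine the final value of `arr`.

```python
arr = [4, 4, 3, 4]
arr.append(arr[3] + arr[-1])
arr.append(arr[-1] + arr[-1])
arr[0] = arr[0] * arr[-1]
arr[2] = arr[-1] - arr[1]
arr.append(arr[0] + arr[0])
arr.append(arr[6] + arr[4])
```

append arr[3]+arr[-1] = 4+4 = 8 → [4, 4, 3, 4, 8]
append arr[-1]+arr[-1] = 8+8 = 16 → [4, 4, 3, 4, 8, 16]
arr[0] = arr[0]*arr[-1] = 4*16 = 64 → [64, 4, 3, 4, 8, 16]
arr[2] = arr[-1]-arr[1] = 16-4 = 12 → [64, 4, 12, 4, 8, 16]
append arr[0]+arr[0] = 64+64 = 128 → [64, 4, 12, 4, 8, 16, 128]
append arr[6]+arr[4] = 128+8 = 136 → [64, 4, 12, 4, 8, 16, 128, 136]

[64, 4, 12, 4, 8, 16, 128, 136]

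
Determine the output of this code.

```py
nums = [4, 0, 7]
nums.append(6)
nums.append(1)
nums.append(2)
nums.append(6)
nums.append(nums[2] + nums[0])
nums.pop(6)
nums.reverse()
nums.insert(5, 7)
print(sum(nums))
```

append 6 → [4, 0, 7, 6]
append 1 → [4, 0, 7, 6, 1]
append 2 → [4, 0, 7, 6, 1, 2]
append 6 → [4, 0, 7, 6, 1, 2, 6]
append nums[2]+nums[0] = 7+4 = 11 → [4, 0, 7, 6, 1, 2, 6, 11]
pop(6) removes 6 → [4, 0, 7, 6, 1, 2, 11]
reverse → [11, 2, 1, 6, 7, 0, 4]
insert 7 at 5 → [11, 2, 1, 6, 7, 7, 0, 4]
sum = 38

38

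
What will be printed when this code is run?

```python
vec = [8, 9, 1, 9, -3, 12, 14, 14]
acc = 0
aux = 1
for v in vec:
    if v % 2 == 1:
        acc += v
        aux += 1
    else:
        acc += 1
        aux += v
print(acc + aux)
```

v=8: not odd, acc = 0+1 = 1; aux=9
v=9: odd, acc = 1+9 = 10; aux=10
v=1: odd, acc = 10+1 = 11; aux=11
v=9: odd, acc = 11+9 = 20; aux=12
v=-3: odd, acc = 20+(-3) = 17; aux=13
v=12: not odd, acc = 17+1 = 18; aux=25
v=14: not odd, acc = 18+1 = 19; aux=39
v=14: not odd, acc = 19+1 = 20; aux=53
acc+aux = 20+53 = 73

73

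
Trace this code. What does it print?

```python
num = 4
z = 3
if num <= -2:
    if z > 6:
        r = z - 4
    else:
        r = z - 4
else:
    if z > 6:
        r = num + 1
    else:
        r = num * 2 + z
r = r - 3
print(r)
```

num=4, z=3
num <= -2 is False; z > 6 is False
→ r = num * 2 + z = 11
r = 11-3 = 8

8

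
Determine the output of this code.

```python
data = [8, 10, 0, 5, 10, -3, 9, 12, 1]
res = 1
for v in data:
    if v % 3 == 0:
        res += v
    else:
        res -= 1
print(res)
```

v=8: not %3==0, res = 1-1 = 0
v=10: not %3==0, res = 0-1 = -1
v=0: %3==0, res = (-1)+0 = -1
v=5: not %3==0, res = (-1)-1 = -2
v=10: not %3==0, res = (-2)-1 = -3
v=-3: %3==0, res = (-3)+(-3) = -6
v=9: %3==0, res = (-6)+9 = 3
v=12: %3==0, res = 3+12 = 15
v=1: not %3==0, res = 15-1 = 14

14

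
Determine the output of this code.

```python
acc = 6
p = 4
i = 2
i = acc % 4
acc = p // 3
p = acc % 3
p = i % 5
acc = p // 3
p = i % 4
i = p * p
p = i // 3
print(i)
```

i = 6%4 = 2
acc = 4//3 = 1
p = 1%3 = 1
p = 2%5 = 2
acc = 2//3 = 0
p = 2%4 = 2
i = 2*2 = 4
p = 4//3 = 1

4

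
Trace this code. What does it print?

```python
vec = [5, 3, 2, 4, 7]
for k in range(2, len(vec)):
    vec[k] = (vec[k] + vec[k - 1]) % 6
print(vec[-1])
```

4

k=2: vec[2] = (2+3)%6 = 5 → [5, 3, 5, 4, 7]
k=3: vec[3] = (4+5)%6 = 3 → [5, 3, 5, 3, 7]
k=4: vec[4] = (7+3)%6 = 4 → [5, 3, 5, 3, 4]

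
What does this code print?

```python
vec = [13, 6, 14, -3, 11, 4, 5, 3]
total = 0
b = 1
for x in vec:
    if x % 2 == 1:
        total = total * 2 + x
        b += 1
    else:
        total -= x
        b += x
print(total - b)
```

x=13: odd, total = 0*2+13 = 13; b=2
x=6: not odd, total = 13-6 = 7; b=8
x=14: not odd, total = 7-14 = -7; b=22
x=-3: odd, total = (-7)*2+(-3) = -17; b=23
x=11: odd, total = (-17)*2+11 = -23; b=24
x=4: not odd, total = (-23)-4 = -27; b=28
x=5: odd, total = (-27)*2+5 = -49; b=29
x=3: odd, total = (-49)*2+3 = -95; b=30
total-b = (-95)-30 = -125

-125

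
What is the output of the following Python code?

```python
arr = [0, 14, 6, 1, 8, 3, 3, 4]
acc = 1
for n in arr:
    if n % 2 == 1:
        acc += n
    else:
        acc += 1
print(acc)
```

13

n=0: not odd, acc = 1+1 = 2
n=14: not odd, acc = 2+1 = 3
n=6: not odd, acc = 3+1 = 4
n=1: odd, acc = 4+1 = 5
n=8: not odd, acc = 5+1 = 6
n=3: odd, acc = 6+3 = 9
n=3: odd, acc = 9+3 = 12
n=4: not odd, acc = 12+1 = 13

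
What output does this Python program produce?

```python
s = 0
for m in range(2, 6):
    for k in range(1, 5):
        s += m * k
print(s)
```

140

m=2,k=1: s = 0+2 = 2
m=2,k=2: s = 2+4 = 6
m=2,k=3: s = 6+6 = 12
m=2,k=4: s = 12+8 = 20
m=3,k=1: s = 20+3 = 23
m=3,k=2: s = 23+6 = 29
m=3,k=3: s = 29+9 = 38
m=3,k=4: s = 38+12 = 50
m=4,k=1: s = 50+4 = 54
m=4,k=2: s = 54+8 = 62
m=4,k=3: s = 62+12 = 74
m=4,k=4: s = 74+16 = 90
m=5,k=1: s = 90+5 = 95
m=5,k=2: s = 95+10 = 105
m=5,k=3: s = 105+15 = 120
m=5,k=4: s = 120+20 = 140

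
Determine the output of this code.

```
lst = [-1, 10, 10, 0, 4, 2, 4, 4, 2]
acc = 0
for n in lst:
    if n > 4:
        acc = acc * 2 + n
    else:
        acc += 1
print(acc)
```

40

n=-1: not >4, acc = 0+1 = 1
n=10: >4, acc = 1*2+10 = 12
n=10: >4, acc = 12*2+10 = 34
n=0: not >4, acc = 34+1 = 35
n=4: not >4, acc = 35+1 = 36
n=2: not >4, acc = 36+1 = 37
n=4: not >4, acc = 37+1 = 38
n=4: not >4, acc = 38+1 = 39
n=2: not >4, acc = 39+1 = 40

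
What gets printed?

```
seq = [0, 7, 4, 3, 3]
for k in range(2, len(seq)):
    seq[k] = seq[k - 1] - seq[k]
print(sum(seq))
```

7

k=2: seq[2] = 7-4 = 3 → [0, 7, 3, 3, 3]
k=3: seq[3] = 3-3 = 0 → [0, 7, 3, 0, 3]
k=4: seq[4] = 0-3 = -3 → [0, 7, 3, 0, -3]
sum = 7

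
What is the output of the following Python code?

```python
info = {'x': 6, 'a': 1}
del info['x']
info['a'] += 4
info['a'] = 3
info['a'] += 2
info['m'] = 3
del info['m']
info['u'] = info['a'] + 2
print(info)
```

del 'x' → {'a': 1}
info['a'] = 1+4 = 5 → {'a': 5}
info['a'] = 3 → {'a': 3}
info['a'] = 3+2 = 5 → {'a': 5}
info['m'] = 3 → {'a': 5, 'm': 3}
del 'm' → {'a': 5}
info['u'] = info['a']+2 = 7 → {'a': 5, 'u': 7}

{'a': 5, 'u': 7}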